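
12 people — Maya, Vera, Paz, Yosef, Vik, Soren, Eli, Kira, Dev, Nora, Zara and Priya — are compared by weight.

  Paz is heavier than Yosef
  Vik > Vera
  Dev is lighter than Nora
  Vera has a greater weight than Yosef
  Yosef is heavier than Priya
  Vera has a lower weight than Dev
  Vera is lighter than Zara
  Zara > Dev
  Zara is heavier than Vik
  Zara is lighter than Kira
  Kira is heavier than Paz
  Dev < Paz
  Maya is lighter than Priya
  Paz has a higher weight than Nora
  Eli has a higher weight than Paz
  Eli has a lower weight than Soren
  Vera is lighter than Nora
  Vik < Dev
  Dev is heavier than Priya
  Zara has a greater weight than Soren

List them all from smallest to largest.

Maya < Priya < Yosef < Vera < Vik < Dev < Nora < Paz < Eli < Soren < Zara < Kira

The consecutive links are each given: Maya < Priya; Priya < Yosef; Yosef < Vera; Vera < Vik; Vik < Dev; Dev < Nora; Nora < Paz; Paz < Eli; Eli < Soren; Soren < Zara; Zara < Kira.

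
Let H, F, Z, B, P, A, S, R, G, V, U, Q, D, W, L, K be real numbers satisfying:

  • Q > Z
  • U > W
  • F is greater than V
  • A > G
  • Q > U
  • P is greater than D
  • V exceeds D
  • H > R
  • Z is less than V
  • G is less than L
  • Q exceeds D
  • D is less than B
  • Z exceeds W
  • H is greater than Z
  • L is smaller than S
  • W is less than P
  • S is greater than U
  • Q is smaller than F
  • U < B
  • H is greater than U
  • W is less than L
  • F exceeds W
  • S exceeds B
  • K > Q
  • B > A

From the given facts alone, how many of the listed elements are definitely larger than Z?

From Z the given relations immediately reach Q, V, H.
From those, K, F — 5 in total.
No other element is forced above Z by the given relations, so the count is 5.

5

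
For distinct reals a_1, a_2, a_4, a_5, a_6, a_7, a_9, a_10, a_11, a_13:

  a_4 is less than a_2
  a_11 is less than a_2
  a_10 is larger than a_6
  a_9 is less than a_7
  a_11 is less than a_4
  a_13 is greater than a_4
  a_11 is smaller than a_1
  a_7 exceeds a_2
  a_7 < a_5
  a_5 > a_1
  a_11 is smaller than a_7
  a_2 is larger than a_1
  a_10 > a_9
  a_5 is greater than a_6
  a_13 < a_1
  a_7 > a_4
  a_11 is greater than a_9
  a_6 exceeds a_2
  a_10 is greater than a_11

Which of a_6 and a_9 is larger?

a_9 < a_11 and a_11 < a_4 give a_9 < a_4.
Then a_4 < a_13 extends the chain to a_13.
Then a_13 < a_1 extends the chain to a_1.
Then a_1 < a_2 extends the chain to a_2.
With a_2 < a_6: a_9 < a_11 < a_4 < a_13 < a_1 < a_2 < a_6.
So a_9 < a_6; a_6 is the larger of the two.

a_6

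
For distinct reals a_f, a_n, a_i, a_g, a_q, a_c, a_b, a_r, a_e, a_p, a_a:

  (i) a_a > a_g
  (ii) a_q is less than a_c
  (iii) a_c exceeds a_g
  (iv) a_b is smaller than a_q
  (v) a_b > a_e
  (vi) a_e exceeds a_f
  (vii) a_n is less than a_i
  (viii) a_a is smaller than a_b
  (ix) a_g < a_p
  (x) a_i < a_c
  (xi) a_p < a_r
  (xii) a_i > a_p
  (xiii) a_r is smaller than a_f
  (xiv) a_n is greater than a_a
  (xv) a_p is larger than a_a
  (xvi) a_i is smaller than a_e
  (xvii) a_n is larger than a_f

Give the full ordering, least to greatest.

Nothing is placed below a_g, so it is least; from there a_g < a_a; a_a < a_p; a_p < a_r; a_r < a_f; a_f < a_n; a_n < a_i; a_i < a_e; a_e < a_b; a_b < a_q; a_q < a_c, each given directly.

a_g < a_a < a_p < a_r < a_f < a_n < a_i < a_e < a_b < a_q < a_c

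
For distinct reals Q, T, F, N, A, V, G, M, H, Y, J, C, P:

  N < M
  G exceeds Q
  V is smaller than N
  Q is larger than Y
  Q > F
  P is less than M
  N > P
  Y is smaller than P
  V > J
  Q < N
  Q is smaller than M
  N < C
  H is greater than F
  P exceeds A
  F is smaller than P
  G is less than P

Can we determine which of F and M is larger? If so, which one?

The relevant relations are F < Q; Q < G; G < P; P < N; N < M.
Together: F < Q < G < P < N < M.
So M is larger.

M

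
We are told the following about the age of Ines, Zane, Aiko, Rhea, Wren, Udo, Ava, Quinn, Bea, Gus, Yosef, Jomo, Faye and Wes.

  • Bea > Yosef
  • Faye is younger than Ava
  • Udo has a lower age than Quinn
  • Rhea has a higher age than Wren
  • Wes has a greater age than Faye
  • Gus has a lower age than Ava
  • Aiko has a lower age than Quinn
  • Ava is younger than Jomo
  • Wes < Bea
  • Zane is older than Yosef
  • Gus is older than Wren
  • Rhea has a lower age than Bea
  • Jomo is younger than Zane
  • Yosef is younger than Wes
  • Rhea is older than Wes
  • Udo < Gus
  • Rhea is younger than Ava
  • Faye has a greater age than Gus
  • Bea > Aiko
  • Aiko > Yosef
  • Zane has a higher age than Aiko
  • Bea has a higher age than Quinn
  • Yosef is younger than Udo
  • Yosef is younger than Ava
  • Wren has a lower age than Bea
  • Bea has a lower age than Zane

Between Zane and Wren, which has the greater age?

Following the relations from Wren: Wren < Gus < Faye < Wes < Rhea < Bea < Zane.
So Wren < Zane; Zane is the older of the two.

Zane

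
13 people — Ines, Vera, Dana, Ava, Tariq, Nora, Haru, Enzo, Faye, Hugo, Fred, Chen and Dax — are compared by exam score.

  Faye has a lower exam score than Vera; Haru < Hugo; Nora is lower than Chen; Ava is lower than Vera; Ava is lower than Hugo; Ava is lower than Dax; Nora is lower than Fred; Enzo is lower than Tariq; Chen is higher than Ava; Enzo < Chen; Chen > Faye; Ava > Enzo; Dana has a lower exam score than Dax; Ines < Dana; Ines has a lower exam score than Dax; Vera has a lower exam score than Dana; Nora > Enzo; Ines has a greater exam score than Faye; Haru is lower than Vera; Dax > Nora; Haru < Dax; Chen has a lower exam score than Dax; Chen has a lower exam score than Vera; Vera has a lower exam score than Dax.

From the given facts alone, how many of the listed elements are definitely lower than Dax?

9

The elements the relations force below Dax are Haru, Enzo, Nora, Faye, Ava, Ines, Chen, Vera, Dana — no chain reaches any other.
That is 9.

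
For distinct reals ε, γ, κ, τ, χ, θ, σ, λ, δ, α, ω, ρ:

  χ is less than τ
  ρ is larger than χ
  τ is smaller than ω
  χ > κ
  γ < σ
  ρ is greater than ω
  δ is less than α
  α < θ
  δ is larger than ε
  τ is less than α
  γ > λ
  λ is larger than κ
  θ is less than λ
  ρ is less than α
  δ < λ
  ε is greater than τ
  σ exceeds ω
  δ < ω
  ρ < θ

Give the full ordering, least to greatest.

Nothing is placed below κ, so it is least; from there κ < χ; χ < τ; τ < ε; ε < δ; δ < ω; ω < ρ; ρ < α; α < θ; θ < λ; λ < γ; γ < σ, each given directly.

κ < χ < τ < ε < δ < ω < ρ < α < θ < λ < γ < σ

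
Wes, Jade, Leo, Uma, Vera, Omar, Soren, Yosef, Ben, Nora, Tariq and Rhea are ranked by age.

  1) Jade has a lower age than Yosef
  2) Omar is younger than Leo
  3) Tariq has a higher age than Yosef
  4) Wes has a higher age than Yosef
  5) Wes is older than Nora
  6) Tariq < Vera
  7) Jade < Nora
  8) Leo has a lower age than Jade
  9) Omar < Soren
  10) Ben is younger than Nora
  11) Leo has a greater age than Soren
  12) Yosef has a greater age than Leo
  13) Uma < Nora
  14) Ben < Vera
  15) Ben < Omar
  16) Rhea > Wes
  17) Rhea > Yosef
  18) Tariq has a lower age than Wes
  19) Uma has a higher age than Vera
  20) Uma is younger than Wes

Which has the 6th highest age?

Piecing the relations together gives one ordering: Ben < Omar < Soren < Leo < Jade < Yosef < Tariq < Vera < Uma < Nora < Wes < Rhea.
Counting 6 from the largest end gives Tariq.

Tariq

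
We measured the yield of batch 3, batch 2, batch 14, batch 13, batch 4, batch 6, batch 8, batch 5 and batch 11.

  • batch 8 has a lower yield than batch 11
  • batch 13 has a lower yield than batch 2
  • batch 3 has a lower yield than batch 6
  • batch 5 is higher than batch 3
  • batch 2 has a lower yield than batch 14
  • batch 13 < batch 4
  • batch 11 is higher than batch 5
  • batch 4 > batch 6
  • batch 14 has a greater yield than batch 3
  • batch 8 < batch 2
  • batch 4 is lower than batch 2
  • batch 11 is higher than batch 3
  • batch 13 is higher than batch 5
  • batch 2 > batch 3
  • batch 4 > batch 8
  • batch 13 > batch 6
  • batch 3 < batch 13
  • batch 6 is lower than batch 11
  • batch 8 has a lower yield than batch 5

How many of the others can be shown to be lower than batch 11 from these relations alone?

4

From batch 11 the given relations immediately reach batch 8, batch 3, batch 5, batch 6.
No other element is forced below batch 11 by the given relations, so the count is 4.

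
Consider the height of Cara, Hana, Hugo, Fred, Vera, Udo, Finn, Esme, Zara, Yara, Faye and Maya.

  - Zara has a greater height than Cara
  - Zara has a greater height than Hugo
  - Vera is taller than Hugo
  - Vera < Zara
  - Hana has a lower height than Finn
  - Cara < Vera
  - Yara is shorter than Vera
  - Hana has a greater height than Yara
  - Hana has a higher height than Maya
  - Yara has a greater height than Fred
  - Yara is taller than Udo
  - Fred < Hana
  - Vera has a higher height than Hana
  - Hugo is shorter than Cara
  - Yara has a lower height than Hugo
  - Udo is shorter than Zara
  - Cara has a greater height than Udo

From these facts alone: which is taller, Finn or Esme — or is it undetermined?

Following every chain through Finn: below Finn we get Fred, Udo, Maya, Yara, Hana.
Esme is not reached, and no chain runs the other way from Esme to Finn.
So the given relations leave the order of Finn and Esme undetermined.

undetermined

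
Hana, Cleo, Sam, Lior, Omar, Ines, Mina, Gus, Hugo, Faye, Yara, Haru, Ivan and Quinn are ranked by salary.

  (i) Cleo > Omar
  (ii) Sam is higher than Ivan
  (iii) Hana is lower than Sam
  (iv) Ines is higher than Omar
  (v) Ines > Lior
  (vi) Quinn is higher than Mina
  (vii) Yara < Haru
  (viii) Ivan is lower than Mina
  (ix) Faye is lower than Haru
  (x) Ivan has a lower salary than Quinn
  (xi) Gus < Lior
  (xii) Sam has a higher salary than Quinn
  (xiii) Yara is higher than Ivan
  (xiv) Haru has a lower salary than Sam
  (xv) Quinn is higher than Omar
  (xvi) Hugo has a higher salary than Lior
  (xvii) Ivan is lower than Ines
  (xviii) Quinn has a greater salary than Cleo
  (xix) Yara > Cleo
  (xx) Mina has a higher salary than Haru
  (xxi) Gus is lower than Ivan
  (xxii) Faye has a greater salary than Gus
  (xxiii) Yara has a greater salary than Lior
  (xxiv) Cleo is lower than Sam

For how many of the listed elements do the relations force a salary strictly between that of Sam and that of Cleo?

4

Chaining upward from Cleo reaches: Yara, Haru, Mina, Quinn.
Chaining downward from Sam reaches: Gus, Lior, Ivan, Hana, Faye, Omar, Yara, Haru, Mina, Quinn.
Strictly between Cleo and Sam are those in both lists: Yara, Haru, Mina, Quinn — 4 elements.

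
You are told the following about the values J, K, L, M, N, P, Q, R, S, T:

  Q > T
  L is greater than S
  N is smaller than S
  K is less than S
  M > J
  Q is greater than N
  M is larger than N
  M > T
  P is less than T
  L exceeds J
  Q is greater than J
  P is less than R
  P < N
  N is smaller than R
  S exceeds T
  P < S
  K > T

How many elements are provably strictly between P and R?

1

Chaining upward from P reaches: N, T, K, M, S, Q, L.
Chaining downward from R reaches: N.
Strictly between P and R are those in both lists: N — 1 element.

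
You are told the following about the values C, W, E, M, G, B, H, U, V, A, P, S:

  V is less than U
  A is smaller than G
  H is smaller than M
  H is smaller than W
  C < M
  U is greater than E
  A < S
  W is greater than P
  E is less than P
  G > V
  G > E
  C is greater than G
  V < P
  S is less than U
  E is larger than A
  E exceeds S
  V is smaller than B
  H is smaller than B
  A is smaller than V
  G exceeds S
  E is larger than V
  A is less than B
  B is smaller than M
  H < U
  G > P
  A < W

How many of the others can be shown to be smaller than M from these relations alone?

9

The elements the relations force below M are A, V, S, E, P, H, G, C, B — no chain reaches any other.
That is 9.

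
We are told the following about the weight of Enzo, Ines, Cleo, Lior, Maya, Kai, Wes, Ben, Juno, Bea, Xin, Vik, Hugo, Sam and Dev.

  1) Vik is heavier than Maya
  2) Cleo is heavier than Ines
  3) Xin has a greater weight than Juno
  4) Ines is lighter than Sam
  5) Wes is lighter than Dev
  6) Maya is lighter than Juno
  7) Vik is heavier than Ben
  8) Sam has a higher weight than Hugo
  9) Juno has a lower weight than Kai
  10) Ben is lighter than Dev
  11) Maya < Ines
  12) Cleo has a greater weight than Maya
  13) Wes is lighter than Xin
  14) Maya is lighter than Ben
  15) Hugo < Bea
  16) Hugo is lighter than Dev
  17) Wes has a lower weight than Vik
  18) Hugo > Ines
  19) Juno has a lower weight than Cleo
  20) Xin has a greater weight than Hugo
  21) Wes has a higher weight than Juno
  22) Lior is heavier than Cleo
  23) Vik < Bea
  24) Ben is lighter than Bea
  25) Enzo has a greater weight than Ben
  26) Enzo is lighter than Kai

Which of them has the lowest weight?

Juno is not least since Maya < Juno; Wes is not least since Juno < Wes; Ben is not least since Maya < Ben; Vik is not least since Ben < Vik; Ines is not least since Maya < Ines; Hugo is not least since Ines < Hugo; Enzo is not least since Ben < Enzo; Kai is not least since Juno < Kai; Cleo is not least since Juno < Cleo; Xin is not least since Wes < Xin; Sam is not least since Hugo < Sam; Lior is not least since Cleo < Lior; Dev is not least since Ben < Dev; Bea is not least since Hugo < Bea.
Only Maya has nothing below it, so Maya is the lowest weight.

Maya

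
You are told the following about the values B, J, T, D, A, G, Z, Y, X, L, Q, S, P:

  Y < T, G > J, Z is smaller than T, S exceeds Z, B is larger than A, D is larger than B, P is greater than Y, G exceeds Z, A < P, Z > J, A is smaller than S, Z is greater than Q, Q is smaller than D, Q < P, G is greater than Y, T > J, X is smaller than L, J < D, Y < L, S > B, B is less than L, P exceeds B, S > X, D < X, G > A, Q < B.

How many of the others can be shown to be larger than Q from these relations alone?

From Q the given relations immediately reach B, D, Z, P.
From those, X, S, G, T, L — 9 in total.
No other element is forced above Q by the given relations, so the count is 9.

9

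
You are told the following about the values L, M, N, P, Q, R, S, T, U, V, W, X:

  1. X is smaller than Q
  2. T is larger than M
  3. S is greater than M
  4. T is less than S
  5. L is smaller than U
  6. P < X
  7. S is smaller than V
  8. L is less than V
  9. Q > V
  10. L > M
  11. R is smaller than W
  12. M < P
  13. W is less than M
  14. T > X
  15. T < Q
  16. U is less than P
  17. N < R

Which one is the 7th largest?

U

Piecing the relations together gives one ordering: N < R < W < M < L < U < P < X < T < S < V < Q.
The 7th largest is U.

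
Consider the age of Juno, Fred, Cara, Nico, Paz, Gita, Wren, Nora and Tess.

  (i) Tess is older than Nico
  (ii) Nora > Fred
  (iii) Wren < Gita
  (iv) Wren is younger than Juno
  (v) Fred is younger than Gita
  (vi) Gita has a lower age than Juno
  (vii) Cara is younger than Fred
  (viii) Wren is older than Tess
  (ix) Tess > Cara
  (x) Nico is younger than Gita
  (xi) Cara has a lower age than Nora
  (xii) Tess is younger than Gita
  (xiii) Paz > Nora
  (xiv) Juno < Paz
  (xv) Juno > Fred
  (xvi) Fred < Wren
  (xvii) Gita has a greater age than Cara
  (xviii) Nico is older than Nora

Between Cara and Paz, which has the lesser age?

Cara

Cara < Fred and Fred < Nora give Cara < Nora.
Then Nora < Nico extends the chain to Nico.
Then Nico < Tess extends the chain to Tess.
Then Tess < Gita extends the chain to Gita.
With Gita < Juno: Cara < Fred < Nora < Nico < Tess < Gita < Juno.
With Juno < Paz: Cara < Fred < Nora < Nico < Tess < Gita < Juno < Paz.
So Cara < Paz; Cara is the younger of the two.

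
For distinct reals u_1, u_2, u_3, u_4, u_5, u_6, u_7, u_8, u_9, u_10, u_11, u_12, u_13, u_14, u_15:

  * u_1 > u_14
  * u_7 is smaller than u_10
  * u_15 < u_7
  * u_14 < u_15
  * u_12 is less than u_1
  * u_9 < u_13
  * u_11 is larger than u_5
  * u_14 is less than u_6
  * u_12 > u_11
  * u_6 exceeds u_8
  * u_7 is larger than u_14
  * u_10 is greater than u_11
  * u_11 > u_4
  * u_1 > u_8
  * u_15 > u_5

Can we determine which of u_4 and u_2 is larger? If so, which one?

undetermined

Following every chain through u_4: above u_4 we get u_11, u_12, u_10, u_1.
u_2 is not reached, and no chain runs the other way from u_2 to u_4.
So the given relations leave the order of u_4 and u_2 undetermined.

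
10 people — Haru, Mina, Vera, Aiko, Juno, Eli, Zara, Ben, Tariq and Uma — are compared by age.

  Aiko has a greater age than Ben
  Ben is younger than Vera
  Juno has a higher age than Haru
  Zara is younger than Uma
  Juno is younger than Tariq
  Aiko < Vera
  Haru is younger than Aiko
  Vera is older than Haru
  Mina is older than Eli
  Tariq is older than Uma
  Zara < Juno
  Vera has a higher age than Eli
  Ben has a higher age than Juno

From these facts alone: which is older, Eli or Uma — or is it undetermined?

Following every chain through Eli: above Eli we get Mina, Vera.
Uma is not reached, and no chain runs the other way from Uma to Eli.
So the given relations leave the order of Eli and Uma undetermined.

undetermined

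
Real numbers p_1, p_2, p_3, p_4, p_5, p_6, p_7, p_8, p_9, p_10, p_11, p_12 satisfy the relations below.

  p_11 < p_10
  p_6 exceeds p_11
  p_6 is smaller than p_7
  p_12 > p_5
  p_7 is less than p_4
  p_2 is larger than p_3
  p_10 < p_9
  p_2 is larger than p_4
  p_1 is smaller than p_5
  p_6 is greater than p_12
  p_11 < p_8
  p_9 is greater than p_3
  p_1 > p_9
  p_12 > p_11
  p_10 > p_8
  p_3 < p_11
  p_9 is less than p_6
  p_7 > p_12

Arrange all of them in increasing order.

p_3 < p_11 < p_8 < p_10 < p_9 < p_1 < p_5 < p_12 < p_6 < p_7 < p_4 < p_2

The consecutive links are each given: p_3 < p_11; p_11 < p_8; p_8 < p_10; p_10 < p_9; p_9 < p_1; p_1 < p_5; p_5 < p_12; p_12 < p_6; p_6 < p_7; p_7 < p_4; p_4 < p_2.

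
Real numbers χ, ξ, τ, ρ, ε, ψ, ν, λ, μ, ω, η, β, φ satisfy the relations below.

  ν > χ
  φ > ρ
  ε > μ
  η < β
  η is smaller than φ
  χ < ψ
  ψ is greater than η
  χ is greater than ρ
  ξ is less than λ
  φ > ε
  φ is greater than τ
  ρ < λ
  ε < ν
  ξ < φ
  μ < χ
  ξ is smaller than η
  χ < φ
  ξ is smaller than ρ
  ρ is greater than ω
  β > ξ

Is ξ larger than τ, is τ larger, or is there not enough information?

undetermined

Following every chain through ξ: above ξ we get ρ, η, β, χ, φ, λ, ν, ψ.
τ is not reached, and no chain runs the other way from τ to ξ.
So the given relations leave the order of ξ and τ undetermined.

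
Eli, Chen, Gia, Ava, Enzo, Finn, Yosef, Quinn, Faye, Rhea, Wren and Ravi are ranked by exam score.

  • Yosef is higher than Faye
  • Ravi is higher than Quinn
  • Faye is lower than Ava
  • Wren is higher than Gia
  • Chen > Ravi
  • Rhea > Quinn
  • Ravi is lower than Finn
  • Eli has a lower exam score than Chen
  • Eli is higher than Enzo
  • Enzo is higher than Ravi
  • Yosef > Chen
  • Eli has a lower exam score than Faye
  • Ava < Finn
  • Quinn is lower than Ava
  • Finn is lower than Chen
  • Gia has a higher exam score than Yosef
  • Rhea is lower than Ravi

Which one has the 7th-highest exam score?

Chaining the given pairs: Quinn < Rhea < Ravi < Enzo < Eli < Faye < Ava < Finn < Chen < Yosef < Gia < Wren.
The 7th largest is Faye.

Faye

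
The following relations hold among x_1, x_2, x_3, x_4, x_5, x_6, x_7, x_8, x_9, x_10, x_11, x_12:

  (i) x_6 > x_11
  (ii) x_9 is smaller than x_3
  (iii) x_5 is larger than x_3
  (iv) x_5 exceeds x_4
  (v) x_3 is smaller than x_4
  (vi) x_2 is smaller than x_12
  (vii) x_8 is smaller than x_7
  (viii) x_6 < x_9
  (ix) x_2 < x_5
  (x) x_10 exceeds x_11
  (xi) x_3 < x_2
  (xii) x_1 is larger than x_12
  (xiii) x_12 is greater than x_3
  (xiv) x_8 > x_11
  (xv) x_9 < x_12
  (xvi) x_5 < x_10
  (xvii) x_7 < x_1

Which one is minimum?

x_6 is not least since x_11 < x_6; x_9 is not least since x_6 < x_9; x_3 is not least since x_9 < x_3; x_4 is not least since x_3 < x_4; x_8 is not least since x_11 < x_8; x_2 is not least since x_3 < x_2; x_12 is not least since x_9 < x_12; x_5 is not least since x_3 < x_5; x_7 is not least since x_8 < x_7; x_1 is not least since x_7 < x_1; x_10 is not least since x_11 < x_10.
Only x_11 has nothing below it, so x_11 is the minimum.

x_11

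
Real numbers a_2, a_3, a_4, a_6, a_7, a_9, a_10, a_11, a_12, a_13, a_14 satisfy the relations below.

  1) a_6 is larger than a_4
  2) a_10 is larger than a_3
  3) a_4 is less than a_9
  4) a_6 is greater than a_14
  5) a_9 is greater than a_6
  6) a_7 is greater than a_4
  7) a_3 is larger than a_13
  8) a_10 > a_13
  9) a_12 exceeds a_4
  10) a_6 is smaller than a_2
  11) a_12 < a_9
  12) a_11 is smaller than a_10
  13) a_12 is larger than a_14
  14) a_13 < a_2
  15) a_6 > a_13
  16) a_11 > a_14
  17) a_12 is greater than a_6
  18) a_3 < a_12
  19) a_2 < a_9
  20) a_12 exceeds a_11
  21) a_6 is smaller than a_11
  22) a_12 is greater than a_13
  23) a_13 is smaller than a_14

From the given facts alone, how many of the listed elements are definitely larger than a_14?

6

The elements the relations force above a_14 are a_6, a_11, a_12, a_10, a_2, a_9 — no chain reaches any other.
That is 6.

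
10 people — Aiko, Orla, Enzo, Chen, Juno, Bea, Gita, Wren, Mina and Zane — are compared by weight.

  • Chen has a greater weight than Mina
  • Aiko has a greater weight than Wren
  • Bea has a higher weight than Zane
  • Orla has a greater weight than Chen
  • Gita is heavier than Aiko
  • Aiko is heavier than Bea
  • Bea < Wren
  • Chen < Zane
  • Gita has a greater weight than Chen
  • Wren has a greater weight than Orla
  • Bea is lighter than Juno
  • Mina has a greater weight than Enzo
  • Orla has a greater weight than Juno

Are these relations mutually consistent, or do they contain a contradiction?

consistent

The single ordering Enzo < Mina < Chen < Zane < Bea < Juno < Orla < Wren < Aiko < Gita satisfies every listed relation, so no contradiction arises.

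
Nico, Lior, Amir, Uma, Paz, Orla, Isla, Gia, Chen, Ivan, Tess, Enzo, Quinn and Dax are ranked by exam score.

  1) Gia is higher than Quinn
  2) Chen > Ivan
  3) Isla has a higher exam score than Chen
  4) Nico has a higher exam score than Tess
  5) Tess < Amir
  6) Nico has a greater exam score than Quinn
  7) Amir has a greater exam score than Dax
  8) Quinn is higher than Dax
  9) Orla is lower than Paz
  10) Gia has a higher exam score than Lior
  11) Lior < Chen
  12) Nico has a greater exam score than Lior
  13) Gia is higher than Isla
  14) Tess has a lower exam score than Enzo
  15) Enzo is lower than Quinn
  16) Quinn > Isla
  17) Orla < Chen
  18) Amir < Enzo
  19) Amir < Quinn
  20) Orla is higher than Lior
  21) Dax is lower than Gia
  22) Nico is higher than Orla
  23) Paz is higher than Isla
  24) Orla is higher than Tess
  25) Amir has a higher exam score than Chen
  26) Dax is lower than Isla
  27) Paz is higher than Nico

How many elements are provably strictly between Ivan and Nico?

Chaining upward from Ivan reaches: Chen, Amir, Isla, Enzo, Quinn, Gia, Paz.
Chaining downward from Nico reaches: Dax, Lior, Tess, Orla, Chen, Amir, Isla, Enzo, Quinn.
Strictly between Ivan and Nico are those in both lists: Chen, Amir, Isla, Enzo, Quinn — 5 elements.

5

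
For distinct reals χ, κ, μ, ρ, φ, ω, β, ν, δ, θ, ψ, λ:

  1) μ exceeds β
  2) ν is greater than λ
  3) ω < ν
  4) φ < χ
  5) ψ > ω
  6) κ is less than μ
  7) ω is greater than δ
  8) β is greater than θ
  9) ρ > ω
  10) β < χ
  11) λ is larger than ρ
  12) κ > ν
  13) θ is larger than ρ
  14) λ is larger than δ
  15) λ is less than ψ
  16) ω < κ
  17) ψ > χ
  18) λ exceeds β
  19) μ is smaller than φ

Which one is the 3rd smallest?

Piecing the relations together gives one ordering: δ < ω < ρ < θ < β < λ < ν < κ < μ < φ < χ < ψ.
Counting 3 from the smallest end gives ρ.

ρ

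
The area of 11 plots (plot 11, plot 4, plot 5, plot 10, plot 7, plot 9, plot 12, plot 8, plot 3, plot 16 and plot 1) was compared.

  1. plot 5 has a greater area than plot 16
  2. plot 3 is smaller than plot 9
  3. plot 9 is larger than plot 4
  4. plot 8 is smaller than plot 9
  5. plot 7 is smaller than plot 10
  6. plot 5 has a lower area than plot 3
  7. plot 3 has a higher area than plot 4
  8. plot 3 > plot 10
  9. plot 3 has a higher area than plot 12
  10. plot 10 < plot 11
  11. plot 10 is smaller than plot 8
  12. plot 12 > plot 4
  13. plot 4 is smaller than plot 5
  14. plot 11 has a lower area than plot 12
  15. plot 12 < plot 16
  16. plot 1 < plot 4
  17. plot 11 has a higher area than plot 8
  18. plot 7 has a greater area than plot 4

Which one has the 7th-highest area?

plot 8

The consecutive relations fix a unique order: plot 1 < plot 4 < plot 7 < plot 10 < plot 8 < plot 11 < plot 12 < plot 16 < plot 5 < plot 3 < plot 9.
The 7th largest is plot 8.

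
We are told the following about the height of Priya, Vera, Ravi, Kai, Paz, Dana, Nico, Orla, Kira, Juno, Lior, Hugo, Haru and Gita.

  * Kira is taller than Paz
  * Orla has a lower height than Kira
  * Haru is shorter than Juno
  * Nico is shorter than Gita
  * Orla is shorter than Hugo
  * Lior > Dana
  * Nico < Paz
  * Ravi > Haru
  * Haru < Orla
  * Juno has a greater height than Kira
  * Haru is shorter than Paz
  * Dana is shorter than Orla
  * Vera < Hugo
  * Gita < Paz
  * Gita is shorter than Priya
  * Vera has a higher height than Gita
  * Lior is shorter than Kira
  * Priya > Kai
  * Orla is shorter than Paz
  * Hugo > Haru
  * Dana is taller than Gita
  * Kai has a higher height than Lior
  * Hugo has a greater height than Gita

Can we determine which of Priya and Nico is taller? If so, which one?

Priya

Nico < Gita and Gita < Dana give Nico < Dana.
Then Dana < Lior extends the chain to Lior.
With Lior < Kai: Nico < Gita < Dana < Lior < Kai.
Then Kai < Priya extends the chain to Priya.
So Priya is taller.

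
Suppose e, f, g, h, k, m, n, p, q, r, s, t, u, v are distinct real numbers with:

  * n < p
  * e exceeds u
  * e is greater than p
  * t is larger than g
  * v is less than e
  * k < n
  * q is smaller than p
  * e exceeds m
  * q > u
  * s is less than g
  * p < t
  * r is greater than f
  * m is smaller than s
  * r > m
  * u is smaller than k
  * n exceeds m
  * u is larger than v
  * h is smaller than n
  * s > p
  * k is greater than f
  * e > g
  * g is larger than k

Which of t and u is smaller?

Chaining the given relations: u < k < n < p < s < g < t.
So u < t; u is the smaller of the two.

u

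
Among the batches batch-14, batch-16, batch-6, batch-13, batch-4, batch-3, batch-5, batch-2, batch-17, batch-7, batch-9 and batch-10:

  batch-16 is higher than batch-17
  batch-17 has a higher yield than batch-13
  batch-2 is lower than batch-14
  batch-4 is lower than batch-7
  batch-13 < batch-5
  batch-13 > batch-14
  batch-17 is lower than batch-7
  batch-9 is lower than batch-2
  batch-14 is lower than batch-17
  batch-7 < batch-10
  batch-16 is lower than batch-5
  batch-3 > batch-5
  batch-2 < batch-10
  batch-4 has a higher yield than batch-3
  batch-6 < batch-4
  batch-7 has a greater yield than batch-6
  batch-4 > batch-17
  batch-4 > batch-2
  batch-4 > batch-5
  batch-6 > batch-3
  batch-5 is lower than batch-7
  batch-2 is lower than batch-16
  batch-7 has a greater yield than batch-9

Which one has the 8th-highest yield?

batch-17

The consecutive relations fix a unique order: batch-9 < batch-2 < batch-14 < batch-13 < batch-17 < batch-16 < batch-5 < batch-3 < batch-6 < batch-4 < batch-7 < batch-10.
Counting 8 from the largest end gives batch-17.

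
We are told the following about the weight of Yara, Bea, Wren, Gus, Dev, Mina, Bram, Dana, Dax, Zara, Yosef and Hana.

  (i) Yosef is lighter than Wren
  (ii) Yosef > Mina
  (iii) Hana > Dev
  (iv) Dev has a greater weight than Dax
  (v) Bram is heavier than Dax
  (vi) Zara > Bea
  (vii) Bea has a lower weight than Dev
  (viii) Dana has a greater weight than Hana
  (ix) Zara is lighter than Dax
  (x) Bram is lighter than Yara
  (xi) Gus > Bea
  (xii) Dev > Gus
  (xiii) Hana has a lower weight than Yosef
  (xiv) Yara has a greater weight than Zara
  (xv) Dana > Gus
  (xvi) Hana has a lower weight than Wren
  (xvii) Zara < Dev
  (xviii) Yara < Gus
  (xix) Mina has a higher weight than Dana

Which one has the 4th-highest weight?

Dana

The consecutive relations fix a unique order: Bea < Zara < Dax < Bram < Yara < Gus < Dev < Hana < Dana < Mina < Yosef < Wren.
The 4th largest is Dana.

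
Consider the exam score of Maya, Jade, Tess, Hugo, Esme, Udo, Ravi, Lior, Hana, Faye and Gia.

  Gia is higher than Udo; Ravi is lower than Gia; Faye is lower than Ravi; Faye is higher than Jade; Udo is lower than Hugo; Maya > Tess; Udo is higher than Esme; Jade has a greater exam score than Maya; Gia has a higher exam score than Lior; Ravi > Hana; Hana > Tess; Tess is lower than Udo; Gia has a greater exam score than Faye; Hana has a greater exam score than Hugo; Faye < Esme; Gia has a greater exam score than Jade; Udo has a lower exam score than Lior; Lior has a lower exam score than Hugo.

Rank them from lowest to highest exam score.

Nothing is placed below Tess, so it is least; from there Tess < Maya; Maya < Jade; Jade < Faye; Faye < Esme; Esme < Udo; Udo < Lior; Lior < Hugo; Hugo < Hana; Hana < Ravi; Ravi < Gia, each given directly.

Tess < Maya < Jade < Faye < Esme < Udo < Lior < Hugo < Hana < Ravi < Gia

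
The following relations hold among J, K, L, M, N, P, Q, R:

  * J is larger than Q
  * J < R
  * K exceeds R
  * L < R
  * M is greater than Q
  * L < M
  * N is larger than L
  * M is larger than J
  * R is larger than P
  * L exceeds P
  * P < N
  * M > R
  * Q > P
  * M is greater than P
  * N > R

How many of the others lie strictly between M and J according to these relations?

Chaining upward from J reaches: R, K, N.
Chaining downward from M reaches: P, Q, L, R.
Strictly between J and M are those in both lists: R — 1 element.

1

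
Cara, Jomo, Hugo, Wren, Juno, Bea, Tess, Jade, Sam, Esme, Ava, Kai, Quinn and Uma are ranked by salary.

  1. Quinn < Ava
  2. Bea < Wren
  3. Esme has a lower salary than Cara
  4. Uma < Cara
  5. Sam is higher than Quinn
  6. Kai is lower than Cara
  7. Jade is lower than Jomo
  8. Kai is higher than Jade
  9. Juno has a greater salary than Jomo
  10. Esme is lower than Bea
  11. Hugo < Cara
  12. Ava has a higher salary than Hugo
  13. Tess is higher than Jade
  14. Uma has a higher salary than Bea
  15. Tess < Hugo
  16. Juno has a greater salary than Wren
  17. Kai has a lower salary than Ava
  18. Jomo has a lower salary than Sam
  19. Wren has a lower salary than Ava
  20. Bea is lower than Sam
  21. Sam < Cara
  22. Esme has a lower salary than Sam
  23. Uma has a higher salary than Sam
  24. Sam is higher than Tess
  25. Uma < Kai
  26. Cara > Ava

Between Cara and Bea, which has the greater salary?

Link the given pairs in sequence: Bea < Sam; Sam < Uma; Uma < Kai; Kai < Ava; Ava < Cara.
Chaining these gives Bea < Sam < Uma < Kai < Ava < Cara.
So Bea < Cara; Cara is the higher of the two.

Cara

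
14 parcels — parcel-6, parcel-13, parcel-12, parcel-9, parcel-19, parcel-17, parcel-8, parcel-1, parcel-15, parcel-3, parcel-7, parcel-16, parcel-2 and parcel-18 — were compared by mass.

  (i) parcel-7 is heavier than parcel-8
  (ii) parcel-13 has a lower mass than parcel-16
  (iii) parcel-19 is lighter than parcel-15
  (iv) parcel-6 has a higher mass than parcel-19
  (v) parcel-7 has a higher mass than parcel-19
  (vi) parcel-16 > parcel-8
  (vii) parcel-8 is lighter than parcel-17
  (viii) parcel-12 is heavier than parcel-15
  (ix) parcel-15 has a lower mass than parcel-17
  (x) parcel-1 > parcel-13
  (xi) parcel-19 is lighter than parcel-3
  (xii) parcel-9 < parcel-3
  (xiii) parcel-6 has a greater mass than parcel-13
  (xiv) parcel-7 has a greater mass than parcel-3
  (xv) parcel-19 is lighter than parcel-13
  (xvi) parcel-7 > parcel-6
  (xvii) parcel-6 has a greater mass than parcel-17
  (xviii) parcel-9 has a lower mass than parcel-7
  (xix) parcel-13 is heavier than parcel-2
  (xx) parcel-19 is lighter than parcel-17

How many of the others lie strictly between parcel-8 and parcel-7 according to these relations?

2

Chaining upward from parcel-8 reaches: parcel-17, parcel-16, parcel-6.
Chaining downward from parcel-7 reaches: parcel-19, parcel-15, parcel-2, parcel-9, parcel-3, parcel-17, parcel-13, parcel-6.
Strictly between parcel-8 and parcel-7 are those in both lists: parcel-17, parcel-6 — 2 elements.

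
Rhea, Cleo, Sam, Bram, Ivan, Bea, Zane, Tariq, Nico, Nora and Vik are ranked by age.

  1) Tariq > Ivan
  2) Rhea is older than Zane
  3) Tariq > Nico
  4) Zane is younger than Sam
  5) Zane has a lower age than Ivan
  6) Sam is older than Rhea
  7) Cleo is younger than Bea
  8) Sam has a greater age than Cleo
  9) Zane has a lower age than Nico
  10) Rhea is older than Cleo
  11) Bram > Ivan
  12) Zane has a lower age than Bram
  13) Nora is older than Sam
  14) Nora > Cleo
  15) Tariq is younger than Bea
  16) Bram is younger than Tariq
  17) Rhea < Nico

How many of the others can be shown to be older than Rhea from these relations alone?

From Rhea the given relations immediately reach Sam, Nico.
From those, Nora, Tariq — 4 in total.
From those, Bea — 5 in total.
Nothing else is reachable above Rhea; 5 in all.

5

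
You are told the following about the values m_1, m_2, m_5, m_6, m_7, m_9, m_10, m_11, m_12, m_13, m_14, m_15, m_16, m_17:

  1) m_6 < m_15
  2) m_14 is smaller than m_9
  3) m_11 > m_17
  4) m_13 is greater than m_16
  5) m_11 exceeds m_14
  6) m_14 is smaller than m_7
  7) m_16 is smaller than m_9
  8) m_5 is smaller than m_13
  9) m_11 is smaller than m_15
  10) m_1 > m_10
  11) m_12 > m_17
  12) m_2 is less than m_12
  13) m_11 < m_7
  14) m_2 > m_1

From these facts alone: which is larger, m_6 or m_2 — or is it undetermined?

undetermined

Following every chain through m_2: above m_2 we get m_12; below m_2 we get m_10, m_1.
m_6 is not reached, and no chain runs the other way from m_6 to m_2.
So the given relations leave the order of m_2 and m_6 undetermined.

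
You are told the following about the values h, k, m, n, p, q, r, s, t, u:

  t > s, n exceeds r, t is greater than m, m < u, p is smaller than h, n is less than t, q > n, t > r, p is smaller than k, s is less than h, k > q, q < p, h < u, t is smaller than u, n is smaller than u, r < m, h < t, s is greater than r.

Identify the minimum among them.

s is not least since r < s; n is not least since r < n; q is not least since n < q; p is not least since q < p; m is not least since r < m; h is not least since p < h; k is not least since q < k; t is not least since m < t; u is not least since n < u.
Only r has nothing below it, so r is the minimum.

r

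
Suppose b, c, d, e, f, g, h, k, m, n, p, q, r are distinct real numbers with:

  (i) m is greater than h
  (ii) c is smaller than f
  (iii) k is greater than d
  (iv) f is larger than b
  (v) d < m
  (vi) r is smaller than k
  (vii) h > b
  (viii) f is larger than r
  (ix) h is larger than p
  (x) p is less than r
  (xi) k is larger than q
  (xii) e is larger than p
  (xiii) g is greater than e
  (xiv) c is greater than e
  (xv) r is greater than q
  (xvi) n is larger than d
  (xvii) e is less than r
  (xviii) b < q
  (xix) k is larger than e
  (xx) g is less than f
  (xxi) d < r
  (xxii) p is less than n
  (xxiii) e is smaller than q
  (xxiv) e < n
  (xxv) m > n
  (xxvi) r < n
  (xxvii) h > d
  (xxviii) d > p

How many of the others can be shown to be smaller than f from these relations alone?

From f the given relations immediately reach b, r, c, g.
From those, p, d, e, q — 8 in total.
No other element is forced below f by the given relations, so the count is 8.

8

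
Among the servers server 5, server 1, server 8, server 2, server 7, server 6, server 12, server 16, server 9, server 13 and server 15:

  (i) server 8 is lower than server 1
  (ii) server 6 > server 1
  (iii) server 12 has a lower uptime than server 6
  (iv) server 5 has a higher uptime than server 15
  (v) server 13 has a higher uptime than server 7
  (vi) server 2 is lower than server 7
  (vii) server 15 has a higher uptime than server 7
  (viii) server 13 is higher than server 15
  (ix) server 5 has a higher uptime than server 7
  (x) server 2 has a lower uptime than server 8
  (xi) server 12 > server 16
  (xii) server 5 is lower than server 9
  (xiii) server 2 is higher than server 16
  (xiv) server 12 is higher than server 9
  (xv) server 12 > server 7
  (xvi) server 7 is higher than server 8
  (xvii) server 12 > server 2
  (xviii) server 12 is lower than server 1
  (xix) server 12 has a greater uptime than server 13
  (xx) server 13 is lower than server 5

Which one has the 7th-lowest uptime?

Chaining the given pairs: server 16 < server 2 < server 8 < server 7 < server 15 < server 13 < server 5 < server 9 < server 12 < server 1 < server 6.
Counting 7 from the smallest end gives server 5.

server 5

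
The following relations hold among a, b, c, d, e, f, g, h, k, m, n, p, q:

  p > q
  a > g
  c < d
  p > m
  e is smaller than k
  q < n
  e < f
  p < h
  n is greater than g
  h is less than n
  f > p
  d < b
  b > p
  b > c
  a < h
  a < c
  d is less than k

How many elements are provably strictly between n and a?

The relations place a below n. An element lies strictly between them when it is forced above a and also forced below n.
Above a: {c, d, k, h, b}. Below n: {m, g, q, p, h}.
Intersection: {h} — 1.

1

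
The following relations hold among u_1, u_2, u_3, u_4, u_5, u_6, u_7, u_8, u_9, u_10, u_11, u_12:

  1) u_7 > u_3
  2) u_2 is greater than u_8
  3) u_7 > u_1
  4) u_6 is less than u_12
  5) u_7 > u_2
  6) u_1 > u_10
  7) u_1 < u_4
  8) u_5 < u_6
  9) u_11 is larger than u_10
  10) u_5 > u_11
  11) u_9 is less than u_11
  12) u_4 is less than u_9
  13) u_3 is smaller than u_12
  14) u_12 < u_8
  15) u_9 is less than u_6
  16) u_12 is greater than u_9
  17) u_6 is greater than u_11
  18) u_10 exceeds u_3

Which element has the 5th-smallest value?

Piecing the relations together gives one ordering: u_3 < u_10 < u_1 < u_4 < u_9 < u_11 < u_5 < u_6 < u_12 < u_8 < u_2 < u_7.
Counting 5 from the smallest end gives u_9.

u_9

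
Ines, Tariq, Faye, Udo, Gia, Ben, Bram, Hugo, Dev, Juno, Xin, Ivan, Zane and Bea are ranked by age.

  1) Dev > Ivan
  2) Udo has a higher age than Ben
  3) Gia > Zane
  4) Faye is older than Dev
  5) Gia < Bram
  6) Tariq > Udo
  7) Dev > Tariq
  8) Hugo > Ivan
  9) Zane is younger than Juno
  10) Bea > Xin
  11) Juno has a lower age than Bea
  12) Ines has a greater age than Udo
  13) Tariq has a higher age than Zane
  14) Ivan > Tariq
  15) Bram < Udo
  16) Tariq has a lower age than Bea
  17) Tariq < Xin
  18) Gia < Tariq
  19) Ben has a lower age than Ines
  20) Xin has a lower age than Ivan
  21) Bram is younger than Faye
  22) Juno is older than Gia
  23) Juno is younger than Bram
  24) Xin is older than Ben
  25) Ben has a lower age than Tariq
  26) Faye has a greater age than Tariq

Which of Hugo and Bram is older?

Bram < Udo and Udo < Tariq give Bram < Tariq.
Then Tariq < Xin extends the chain to Xin.
With Xin < Ivan: Bram < Udo < Tariq < Xin < Ivan.
Then Ivan < Hugo extends the chain to Hugo.
So Bram < Hugo; Hugo is the older of the two.

Hugo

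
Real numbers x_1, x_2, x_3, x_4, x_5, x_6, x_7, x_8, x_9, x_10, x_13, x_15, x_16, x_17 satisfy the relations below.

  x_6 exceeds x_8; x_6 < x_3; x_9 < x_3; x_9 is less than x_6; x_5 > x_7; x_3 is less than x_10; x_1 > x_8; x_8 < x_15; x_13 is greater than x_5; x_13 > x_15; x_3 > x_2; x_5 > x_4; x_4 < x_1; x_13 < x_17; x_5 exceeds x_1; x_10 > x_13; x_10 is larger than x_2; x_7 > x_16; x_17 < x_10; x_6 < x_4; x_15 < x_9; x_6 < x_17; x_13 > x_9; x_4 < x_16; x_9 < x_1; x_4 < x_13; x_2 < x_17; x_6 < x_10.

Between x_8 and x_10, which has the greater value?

x_8 < x_15 and x_15 < x_9 give x_8 < x_9.
Then x_9 < x_6 extends the chain to x_6.
With x_6 < x_4: x_8 < x_15 < x_9 < x_6 < x_4.
With x_4 < x_16: x_8 < x_15 < x_9 < x_6 < x_4 < x_16.
With x_16 < x_7: x_8 < x_15 < x_9 < x_6 < x_4 < x_16 < x_7.
With x_7 < x_5: x_8 < x_15 < x_9 < x_6 < x_4 < x_16 < x_7 < x_5.
With x_5 < x_13: x_8 < x_15 < x_9 < x_6 < x_4 < x_16 < x_7 < x_5 < x_13.
With x_13 < x_17: x_8 < x_15 < x_9 < x_6 < x_4 < x_16 < x_7 < x_5 < x_13 < x_17.
Then x_17 < x_10 extends the chain to x_10.
So x_8 < x_10; x_10 is the larger of the two.

x_10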